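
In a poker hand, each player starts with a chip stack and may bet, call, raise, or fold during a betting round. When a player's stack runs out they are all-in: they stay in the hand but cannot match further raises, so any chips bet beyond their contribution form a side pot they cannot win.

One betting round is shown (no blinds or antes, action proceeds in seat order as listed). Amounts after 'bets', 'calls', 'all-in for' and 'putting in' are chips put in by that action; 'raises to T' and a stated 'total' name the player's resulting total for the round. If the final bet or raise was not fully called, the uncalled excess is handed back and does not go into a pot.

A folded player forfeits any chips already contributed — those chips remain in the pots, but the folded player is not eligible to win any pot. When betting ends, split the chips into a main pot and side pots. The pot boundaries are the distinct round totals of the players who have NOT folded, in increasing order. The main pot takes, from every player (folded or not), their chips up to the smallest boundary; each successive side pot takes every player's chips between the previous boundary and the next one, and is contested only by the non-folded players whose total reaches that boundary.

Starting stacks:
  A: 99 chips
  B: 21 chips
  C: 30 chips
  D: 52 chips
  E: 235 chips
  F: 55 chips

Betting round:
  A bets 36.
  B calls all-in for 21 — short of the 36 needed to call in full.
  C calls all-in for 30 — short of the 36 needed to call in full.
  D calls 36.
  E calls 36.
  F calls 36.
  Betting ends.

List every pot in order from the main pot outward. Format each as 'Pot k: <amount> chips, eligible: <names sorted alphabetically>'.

Pot 1: 126 chips, eligible: A, B, C, D, E, F
Pot 2: 45 chips, eligible: A, C, D, E, F
Pot 3: 24 chips, eligible: A, D, E, F

Derivation:
Contributions: A=36, B=21, C=30, D=36, E=36, F=36
Pot levels (distinct totals of non-folded players): 21, 30, 36
Layer 1-21: 21 each from A, B, C, D, E, F = 21*6 = 126 chips; eligible A, B, C, D, E, F
Layer 22-30: 9 each from A, C, D, E, F = 9*5 = 45 chips; eligible A, C, D, E, F
Layer 31-36: 6 each from A, D, E, F = 6*4 = 24 chips; eligible A, D, E, F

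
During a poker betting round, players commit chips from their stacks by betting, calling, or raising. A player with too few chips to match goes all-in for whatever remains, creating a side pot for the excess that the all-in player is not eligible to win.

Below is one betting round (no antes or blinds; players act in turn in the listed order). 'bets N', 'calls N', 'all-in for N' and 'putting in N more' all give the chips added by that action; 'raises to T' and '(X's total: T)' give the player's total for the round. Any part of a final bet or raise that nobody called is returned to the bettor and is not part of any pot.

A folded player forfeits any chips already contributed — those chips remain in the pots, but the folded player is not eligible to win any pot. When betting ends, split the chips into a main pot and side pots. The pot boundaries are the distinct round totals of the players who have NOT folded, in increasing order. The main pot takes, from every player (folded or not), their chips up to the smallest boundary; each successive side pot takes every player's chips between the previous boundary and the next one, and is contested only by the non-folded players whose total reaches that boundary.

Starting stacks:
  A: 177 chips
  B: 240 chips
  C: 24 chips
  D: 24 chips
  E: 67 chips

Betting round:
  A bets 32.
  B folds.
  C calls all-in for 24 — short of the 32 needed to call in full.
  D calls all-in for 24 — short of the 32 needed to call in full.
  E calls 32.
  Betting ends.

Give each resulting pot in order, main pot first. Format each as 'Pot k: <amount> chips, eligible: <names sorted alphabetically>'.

Pot 1: 96 chips, eligible: A, C, D, E
Pot 2: 16 chips, eligible: A, E

Derivation:
Contributions: A=32, C=24, D=24, E=32
Folded: B
Pot levels (distinct totals of non-folded players): 24, 32
Layer 1-24: 24 each from A, C, D, E = 24*4 = 96 chips; eligible A, C, D, E
Layer 25-32: 8 each from A, E = 8*2 = 16 chips; eligible A, E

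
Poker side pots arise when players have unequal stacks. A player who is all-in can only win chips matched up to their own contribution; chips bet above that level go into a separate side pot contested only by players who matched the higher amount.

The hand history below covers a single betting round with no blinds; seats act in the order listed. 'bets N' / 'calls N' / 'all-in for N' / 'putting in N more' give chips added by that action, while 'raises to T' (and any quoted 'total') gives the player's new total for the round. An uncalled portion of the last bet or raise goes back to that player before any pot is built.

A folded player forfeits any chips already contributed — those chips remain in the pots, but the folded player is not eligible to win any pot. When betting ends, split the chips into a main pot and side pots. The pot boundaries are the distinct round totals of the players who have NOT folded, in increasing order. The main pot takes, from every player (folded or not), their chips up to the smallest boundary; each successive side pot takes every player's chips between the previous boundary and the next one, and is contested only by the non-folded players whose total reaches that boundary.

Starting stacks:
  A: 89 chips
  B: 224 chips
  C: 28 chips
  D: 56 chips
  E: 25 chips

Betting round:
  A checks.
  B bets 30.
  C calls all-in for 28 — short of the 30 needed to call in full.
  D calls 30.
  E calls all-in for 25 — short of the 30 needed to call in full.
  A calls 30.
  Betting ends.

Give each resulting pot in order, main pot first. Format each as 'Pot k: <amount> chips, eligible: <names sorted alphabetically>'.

Pot 1: 125 chips, eligible: A, B, C, D, E
Pot 2: 12 chips, eligible: A, B, C, D
Pot 3: 6 chips, eligible: A, B, D

Derivation:
Contributions: A=30, B=30, C=28, D=30, E=25
Pot levels (distinct totals of non-folded players): 25, 28, 30
Layer 1-25: 25 each from A, B, C, D, E = 25*5 = 125 chips; eligible A, B, C, D, E
Layer 26-28: 3 each from A, B, C, D = 3*4 = 12 chips; eligible A, B, C, D
Layer 29-30: 2 each from A, B, D = 2*3 = 6 chips; eligible A, B, D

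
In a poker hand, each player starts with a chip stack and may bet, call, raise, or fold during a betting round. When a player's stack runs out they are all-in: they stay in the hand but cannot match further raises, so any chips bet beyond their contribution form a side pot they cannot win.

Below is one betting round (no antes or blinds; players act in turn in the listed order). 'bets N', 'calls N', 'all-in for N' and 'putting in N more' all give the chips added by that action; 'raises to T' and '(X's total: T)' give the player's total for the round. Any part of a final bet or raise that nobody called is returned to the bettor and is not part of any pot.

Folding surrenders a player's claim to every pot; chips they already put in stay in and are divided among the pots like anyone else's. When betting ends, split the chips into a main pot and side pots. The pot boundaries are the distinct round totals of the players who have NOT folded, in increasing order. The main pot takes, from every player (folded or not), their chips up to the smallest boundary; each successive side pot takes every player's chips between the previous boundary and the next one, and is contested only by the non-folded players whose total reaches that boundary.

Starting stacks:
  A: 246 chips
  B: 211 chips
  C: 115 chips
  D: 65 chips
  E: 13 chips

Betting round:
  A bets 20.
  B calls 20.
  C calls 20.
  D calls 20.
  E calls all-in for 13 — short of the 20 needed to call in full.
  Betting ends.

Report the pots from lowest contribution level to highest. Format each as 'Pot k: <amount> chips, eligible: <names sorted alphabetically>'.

Contributions: A=20, B=20, C=20, D=20, E=13
Pot levels (distinct totals of non-folded players): 13, 20
Layer 1-13: 13 each from A, B, C, D, E = 13*5 = 65 chips; eligible A, B, C, D, E
Layer 14-20: 7 each from A, B, C, D = 7*4 = 28 chips; eligible A, B, C, D

Pot 1: 65 chips, eligible: A, B, C, D, E
Pot 2: 28 chips, eligible: A, B, C, D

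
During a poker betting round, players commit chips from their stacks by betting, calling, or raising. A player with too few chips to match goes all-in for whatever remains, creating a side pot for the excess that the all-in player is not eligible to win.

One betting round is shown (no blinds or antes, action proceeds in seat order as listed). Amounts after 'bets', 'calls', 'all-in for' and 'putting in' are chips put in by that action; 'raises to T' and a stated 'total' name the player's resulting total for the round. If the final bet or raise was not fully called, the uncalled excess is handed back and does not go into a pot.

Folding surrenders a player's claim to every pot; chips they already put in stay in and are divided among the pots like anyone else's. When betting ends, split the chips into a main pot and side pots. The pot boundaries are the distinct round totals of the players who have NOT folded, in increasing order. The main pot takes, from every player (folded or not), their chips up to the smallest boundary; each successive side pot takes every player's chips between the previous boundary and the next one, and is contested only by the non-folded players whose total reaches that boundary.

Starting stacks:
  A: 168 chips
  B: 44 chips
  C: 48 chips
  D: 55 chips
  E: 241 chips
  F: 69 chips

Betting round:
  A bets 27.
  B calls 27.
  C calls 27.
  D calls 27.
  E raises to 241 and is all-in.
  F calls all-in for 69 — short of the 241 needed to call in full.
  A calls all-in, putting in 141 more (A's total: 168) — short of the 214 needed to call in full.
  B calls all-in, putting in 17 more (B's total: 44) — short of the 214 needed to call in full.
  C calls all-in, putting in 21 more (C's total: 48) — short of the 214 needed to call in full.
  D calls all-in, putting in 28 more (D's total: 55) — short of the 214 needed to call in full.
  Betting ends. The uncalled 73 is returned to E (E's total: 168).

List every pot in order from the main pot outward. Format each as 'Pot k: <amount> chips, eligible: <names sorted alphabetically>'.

Contributions (after 73 returned to E): A=168, B=44, C=48, D=55, E=168, F=69
Pot levels (distinct totals of non-folded players): 44, 48, 55, 69, 168
Layer 1-44: 44 each from A, B, C, D, E, F = 44*6 = 264 chips; eligible A, B, C, D, E, F
Layer 45-48: 4 each from A, C, D, E, F = 4*5 = 20 chips; eligible A, C, D, E, F
Layer 49-55: 7 each from A, D, E, F = 7*4 = 28 chips; eligible A, D, E, F
Layer 56-69: 14 each from A, E, F = 14*3 = 42 chips; eligible A, E, F
Layer 70-168: 99 each from A, E = 99*2 = 198 chips; eligible A, E

Pot 1: 264 chips, eligible: A, B, C, D, E, F
Pot 2: 20 chips, eligible: A, C, D, E, F
Pot 3: 28 chips, eligible: A, D, E, F
Pot 4: 42 chips, eligible: A, E, F
Pot 5: 198 chips, eligible: A, E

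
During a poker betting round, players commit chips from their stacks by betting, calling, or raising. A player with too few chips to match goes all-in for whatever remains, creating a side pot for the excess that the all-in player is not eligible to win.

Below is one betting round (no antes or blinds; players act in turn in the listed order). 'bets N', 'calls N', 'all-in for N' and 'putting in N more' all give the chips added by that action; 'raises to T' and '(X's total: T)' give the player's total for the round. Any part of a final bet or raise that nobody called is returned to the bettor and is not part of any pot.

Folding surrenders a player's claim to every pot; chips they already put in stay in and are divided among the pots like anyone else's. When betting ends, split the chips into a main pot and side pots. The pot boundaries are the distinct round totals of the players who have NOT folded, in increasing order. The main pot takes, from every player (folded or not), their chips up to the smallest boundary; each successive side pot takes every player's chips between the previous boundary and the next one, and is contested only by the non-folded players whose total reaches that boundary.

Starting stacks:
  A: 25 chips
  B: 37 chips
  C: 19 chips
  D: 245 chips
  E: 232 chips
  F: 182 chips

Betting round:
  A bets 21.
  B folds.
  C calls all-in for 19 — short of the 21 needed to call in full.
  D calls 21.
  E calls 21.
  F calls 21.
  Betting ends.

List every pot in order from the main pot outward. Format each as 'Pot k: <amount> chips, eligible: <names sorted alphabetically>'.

Pot 1: 95 chips, eligible: A, C, D, E, F
Pot 2: 8 chips, eligible: A, D, E, F

Derivation:
Contributions: A=21, C=19, D=21, E=21, F=21
Folded: B
Pot levels (distinct totals of non-folded players): 19, 21
Layer 1-19: 19 each from A, C, D, E, F = 19*5 = 95 chips; eligible A, C, D, E, F
Layer 20-21: 2 each from A, D, E, F = 2*4 = 8 chips; eligible A, D, E, F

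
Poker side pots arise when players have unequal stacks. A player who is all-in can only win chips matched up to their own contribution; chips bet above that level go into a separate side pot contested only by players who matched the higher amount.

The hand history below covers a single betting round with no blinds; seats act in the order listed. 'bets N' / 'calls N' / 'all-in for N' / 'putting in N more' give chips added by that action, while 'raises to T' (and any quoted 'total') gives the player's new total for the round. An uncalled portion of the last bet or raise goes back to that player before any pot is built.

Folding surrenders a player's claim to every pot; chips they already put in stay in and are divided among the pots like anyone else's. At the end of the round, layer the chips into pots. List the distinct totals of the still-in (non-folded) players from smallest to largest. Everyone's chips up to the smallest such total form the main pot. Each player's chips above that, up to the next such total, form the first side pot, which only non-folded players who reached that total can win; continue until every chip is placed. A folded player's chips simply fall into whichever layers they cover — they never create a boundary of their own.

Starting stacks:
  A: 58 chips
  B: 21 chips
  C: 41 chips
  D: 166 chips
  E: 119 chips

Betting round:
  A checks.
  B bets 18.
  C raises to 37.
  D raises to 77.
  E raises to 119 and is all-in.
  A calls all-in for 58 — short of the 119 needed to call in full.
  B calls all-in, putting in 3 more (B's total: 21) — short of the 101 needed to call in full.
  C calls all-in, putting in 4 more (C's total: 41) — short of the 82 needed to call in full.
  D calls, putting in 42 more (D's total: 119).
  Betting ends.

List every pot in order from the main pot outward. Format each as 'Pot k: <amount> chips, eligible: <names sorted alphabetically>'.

Pot 1: 105 chips, eligible: A, B, C, D, E
Pot 2: 80 chips, eligible: A, C, D, E
Pot 3: 51 chips, eligible: A, D, E
Pot 4: 122 chips, eligible: D, E

Derivation:
Contributions: A=58, B=21, C=41, D=119, E=119
Pot levels (distinct totals of non-folded players): 21, 41, 58, 119
Layer 1-21: 21 each from A, B, C, D, E = 21*5 = 105 chips; eligible A, B, C, D, E
Layer 22-41: 20 each from A, C, D, E = 20*4 = 80 chips; eligible A, C, D, E
Layer 42-58: 17 each from A, D, E = 17*3 = 51 chips; eligible A, D, E
Layer 59-119: 61 each from D, E = 61*2 = 122 chips; eligible D, E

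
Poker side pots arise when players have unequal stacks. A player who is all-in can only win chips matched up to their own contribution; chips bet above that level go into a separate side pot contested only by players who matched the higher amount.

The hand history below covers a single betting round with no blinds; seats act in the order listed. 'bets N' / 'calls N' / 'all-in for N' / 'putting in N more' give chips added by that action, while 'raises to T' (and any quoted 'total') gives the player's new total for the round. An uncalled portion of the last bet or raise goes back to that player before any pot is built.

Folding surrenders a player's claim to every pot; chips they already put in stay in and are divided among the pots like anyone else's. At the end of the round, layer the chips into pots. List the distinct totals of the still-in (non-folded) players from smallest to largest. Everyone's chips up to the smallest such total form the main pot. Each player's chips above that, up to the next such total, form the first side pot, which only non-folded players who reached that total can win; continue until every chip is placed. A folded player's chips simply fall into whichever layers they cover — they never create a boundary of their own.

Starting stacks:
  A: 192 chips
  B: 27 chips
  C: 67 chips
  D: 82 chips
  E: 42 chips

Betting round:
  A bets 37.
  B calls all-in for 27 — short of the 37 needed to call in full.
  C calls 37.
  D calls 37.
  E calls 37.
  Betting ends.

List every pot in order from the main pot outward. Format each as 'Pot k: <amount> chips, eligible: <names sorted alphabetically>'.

Pot 1: 135 chips, eligible: A, B, C, D, E
Pot 2: 40 chips, eligible: A, C, D, E

Derivation:
Contributions: A=37, B=27, C=37, D=37, E=37
Pot levels (distinct totals of non-folded players): 27, 37
Layer 1-27: 27 each from A, B, C, D, E = 27*5 = 135 chips; eligible A, B, C, D, E
Layer 28-37: 10 each from A, C, D, E = 10*4 = 40 chips; eligible A, C, D, E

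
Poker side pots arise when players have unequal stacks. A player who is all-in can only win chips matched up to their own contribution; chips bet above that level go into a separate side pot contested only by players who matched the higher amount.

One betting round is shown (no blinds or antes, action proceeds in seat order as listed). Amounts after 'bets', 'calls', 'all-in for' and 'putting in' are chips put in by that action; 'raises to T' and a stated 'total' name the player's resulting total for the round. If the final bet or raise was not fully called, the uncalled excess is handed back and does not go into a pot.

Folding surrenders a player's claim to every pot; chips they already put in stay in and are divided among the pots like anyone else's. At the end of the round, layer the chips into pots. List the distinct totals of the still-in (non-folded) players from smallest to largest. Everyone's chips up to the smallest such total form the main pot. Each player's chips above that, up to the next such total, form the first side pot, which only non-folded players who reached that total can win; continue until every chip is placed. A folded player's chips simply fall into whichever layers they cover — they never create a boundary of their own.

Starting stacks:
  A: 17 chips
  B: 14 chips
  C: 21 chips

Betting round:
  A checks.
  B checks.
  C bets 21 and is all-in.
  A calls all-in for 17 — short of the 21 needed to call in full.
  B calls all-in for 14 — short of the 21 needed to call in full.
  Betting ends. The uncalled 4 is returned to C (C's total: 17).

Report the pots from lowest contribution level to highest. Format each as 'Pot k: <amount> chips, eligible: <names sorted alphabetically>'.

Pot 1: 42 chips, eligible: A, B, C
Pot 2: 6 chips, eligible: A, C

Derivation:
Contributions (after 4 returned to C): A=17, B=14, C=17
Pot levels (distinct totals of non-folded players): 14, 17
Layer 1-14: 14 each from A, B, C = 14*3 = 42 chips; eligible A, B, C
Layer 15-17: 3 each from A, C = 3*2 = 6 chips; eligible A, C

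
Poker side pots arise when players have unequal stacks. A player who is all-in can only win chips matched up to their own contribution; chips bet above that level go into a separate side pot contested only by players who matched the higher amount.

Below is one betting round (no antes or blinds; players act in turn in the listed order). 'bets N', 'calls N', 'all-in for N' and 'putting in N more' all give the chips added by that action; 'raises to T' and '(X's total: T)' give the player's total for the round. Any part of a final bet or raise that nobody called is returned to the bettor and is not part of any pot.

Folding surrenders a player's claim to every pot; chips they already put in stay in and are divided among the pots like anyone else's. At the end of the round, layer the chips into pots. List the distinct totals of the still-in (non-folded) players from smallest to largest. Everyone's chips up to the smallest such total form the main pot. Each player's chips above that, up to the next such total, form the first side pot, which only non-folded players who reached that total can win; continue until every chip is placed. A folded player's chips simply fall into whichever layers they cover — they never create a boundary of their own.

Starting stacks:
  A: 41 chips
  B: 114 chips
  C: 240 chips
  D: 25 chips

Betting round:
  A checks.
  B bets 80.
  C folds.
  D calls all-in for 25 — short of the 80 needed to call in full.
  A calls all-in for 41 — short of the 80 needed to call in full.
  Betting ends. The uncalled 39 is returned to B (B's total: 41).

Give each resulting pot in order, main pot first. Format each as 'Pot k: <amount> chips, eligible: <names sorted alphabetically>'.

Contributions (after 39 returned to B): A=41, B=41, D=25
Folded: C
Pot levels (distinct totals of non-folded players): 25, 41
Layer 1-25: 25 each from A, B, D = 25*3 = 75 chips; eligible A, B, D
Layer 26-41: 16 each from A, B = 16*2 = 32 chips; eligible A, B

Pot 1: 75 chips, eligible: A, B, D
Pot 2: 32 chips, eligible: A, B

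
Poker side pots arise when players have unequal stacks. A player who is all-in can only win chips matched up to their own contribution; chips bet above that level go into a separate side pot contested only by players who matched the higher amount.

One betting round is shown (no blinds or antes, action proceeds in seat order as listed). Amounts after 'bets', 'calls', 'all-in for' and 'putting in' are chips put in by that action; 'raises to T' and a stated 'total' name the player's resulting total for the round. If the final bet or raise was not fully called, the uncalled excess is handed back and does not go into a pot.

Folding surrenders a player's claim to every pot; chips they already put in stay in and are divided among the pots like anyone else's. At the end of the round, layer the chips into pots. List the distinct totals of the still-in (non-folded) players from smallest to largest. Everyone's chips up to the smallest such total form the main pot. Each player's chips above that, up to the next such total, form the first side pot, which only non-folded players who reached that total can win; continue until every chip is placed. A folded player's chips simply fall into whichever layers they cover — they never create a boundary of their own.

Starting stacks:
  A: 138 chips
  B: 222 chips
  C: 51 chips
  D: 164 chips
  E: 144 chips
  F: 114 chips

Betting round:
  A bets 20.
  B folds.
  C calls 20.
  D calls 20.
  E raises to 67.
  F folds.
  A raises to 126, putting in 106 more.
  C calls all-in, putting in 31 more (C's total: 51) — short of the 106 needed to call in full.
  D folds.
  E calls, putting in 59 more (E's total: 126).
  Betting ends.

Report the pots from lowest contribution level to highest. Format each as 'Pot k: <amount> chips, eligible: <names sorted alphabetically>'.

Pot 1: 173 chips, eligible: A, C, E
Pot 2: 150 chips, eligible: A, E

Derivation:
Contributions: A=126, C=51, D=20, E=126
Folded: B, D, F
Pot levels (distinct totals of non-folded players): 51, 126
Layer 1-51: A 51 + C 51 + D 20 + E 51 = 173 chips; eligible A, C, E
Layer 52-126: 75 each from A, E = 75*2 = 150 chips; eligible A, E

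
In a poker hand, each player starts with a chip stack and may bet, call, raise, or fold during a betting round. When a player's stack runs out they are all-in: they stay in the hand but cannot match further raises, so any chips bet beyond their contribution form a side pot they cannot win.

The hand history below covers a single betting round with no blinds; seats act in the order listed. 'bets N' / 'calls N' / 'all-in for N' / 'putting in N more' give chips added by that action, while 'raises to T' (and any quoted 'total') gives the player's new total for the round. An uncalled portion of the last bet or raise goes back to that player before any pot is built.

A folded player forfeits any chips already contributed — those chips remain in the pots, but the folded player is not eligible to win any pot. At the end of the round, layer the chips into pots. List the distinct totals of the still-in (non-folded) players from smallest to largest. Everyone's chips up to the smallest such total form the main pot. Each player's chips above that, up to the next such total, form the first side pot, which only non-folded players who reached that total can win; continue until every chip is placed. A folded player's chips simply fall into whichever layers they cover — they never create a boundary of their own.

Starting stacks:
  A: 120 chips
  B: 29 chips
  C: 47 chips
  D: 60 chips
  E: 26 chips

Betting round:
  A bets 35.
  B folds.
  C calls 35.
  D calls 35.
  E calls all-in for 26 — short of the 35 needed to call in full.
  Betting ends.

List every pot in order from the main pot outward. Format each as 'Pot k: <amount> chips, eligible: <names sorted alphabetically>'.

Contributions: A=35, C=35, D=35, E=26
Folded: B
Pot levels (distinct totals of non-folded players): 26, 35
Layer 1-26: 26 each from A, C, D, E = 26*4 = 104 chips; eligible A, C, D, E
Layer 27-35: 9 each from A, C, D = 9*3 = 27 chips; eligible A, C, D

Pot 1: 104 chips, eligible: A, C, D, E
Pot 2: 27 chips, eligible: A, C, D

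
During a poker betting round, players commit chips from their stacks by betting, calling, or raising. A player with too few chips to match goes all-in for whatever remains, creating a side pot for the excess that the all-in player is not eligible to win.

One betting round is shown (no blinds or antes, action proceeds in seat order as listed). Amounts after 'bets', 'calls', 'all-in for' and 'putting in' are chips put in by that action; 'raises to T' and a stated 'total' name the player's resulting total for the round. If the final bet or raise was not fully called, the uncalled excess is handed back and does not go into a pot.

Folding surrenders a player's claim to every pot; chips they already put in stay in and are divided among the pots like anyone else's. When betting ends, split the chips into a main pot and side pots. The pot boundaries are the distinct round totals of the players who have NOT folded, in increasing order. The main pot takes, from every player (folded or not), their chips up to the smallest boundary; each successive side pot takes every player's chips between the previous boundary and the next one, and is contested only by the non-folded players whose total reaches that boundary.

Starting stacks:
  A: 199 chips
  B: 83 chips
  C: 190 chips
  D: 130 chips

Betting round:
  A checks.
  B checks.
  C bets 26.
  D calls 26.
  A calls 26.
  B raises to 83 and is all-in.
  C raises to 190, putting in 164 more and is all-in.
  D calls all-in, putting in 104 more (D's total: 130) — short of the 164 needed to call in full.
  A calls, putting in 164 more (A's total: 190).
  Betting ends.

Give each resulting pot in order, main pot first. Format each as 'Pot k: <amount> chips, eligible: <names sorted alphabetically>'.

Contributions: A=190, B=83, C=190, D=130
Pot levels (distinct totals of non-folded players): 83, 130, 190
Layer 1-83: 83 each from A, B, C, D = 83*4 = 332 chips; eligible A, B, C, D
Layer 84-130: 47 each from A, C, D = 47*3 = 141 chips; eligible A, C, D
Layer 131-190: 60 each from A, C = 60*2 = 120 chips; eligible A, C

Pot 1: 332 chips, eligible: A, B, C, D
Pot 2: 141 chips, eligible: A, C, D
Pot 3: 120 chips, eligible: A, C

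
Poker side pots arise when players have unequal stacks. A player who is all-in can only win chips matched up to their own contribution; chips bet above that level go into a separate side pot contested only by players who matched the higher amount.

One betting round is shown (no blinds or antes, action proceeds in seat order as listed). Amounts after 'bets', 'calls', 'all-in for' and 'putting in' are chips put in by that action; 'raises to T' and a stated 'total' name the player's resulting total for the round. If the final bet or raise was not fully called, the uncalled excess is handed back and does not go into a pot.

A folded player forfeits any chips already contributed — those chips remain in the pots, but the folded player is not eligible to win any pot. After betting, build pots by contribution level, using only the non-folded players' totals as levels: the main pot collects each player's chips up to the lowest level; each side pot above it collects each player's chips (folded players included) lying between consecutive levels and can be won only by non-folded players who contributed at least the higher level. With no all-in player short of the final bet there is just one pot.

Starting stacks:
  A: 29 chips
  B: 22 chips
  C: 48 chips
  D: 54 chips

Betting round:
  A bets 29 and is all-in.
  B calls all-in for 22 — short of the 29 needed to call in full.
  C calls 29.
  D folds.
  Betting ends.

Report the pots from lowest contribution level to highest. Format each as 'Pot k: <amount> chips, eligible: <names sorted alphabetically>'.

Contributions: A=29, B=22, C=29
Folded: D
Pot levels (distinct totals of non-folded players): 22, 29
Layer 1-22: 22 each from A, B, C = 22*3 = 66 chips; eligible A, B, C
Layer 23-29: 7 each from A, C = 7*2 = 14 chips; eligible A, C

Pot 1: 66 chips, eligible: A, B, C
Pot 2: 14 chips, eligible: A, C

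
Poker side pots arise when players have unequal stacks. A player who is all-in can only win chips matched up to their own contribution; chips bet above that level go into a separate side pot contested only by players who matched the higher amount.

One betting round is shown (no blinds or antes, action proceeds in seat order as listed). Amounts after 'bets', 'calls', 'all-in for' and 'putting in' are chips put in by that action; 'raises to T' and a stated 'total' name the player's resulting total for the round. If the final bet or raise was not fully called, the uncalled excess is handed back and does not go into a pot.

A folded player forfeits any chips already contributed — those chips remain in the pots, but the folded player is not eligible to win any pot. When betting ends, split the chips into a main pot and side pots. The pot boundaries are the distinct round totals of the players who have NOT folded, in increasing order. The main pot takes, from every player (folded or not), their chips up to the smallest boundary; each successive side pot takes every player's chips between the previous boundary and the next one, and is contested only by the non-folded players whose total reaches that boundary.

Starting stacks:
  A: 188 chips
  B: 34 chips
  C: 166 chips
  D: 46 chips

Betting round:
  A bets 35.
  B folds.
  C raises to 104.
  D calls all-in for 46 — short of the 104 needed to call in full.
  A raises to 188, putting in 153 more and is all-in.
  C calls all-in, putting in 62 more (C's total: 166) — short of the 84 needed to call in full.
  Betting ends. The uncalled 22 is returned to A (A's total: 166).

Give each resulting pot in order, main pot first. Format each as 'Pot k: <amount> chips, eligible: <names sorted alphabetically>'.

Pot 1: 138 chips, eligible: A, C, D
Pot 2: 240 chips, eligible: A, C

Derivation:
Contributions (after 22 returned to A): A=166, C=166, D=46
Folded: B
Pot levels (distinct totals of non-folded players): 46, 166
Layer 1-46: 46 each from A, C, D = 46*3 = 138 chips; eligible A, C, D
Layer 47-166: 120 each from A, C = 120*2 = 240 chips; eligible A, C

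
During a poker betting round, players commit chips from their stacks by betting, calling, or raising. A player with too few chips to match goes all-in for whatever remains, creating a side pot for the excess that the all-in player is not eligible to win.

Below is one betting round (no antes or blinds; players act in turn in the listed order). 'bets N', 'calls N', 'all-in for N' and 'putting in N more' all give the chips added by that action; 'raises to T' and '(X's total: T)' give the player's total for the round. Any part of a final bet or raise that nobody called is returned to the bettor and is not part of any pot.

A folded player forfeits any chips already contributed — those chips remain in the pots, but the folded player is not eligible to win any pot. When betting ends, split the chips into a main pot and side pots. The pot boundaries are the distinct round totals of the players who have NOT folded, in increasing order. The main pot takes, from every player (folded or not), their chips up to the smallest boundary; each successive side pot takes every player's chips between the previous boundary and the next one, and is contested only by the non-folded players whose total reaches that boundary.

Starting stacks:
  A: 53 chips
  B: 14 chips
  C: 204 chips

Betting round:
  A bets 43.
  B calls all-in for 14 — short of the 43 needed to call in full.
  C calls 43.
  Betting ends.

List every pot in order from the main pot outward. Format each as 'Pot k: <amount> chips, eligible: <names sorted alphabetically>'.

Contributions: A=43, B=14, C=43
Pot levels (distinct totals of non-folded players): 14, 43
Layer 1-14: 14 each from A, B, C = 14*3 = 42 chips; eligible A, B, C
Layer 15-43: 29 each from A, C = 29*2 = 58 chips; eligible A, C

Pot 1: 42 chips, eligible: A, B, C
Pot 2: 58 chips, eligible: A, C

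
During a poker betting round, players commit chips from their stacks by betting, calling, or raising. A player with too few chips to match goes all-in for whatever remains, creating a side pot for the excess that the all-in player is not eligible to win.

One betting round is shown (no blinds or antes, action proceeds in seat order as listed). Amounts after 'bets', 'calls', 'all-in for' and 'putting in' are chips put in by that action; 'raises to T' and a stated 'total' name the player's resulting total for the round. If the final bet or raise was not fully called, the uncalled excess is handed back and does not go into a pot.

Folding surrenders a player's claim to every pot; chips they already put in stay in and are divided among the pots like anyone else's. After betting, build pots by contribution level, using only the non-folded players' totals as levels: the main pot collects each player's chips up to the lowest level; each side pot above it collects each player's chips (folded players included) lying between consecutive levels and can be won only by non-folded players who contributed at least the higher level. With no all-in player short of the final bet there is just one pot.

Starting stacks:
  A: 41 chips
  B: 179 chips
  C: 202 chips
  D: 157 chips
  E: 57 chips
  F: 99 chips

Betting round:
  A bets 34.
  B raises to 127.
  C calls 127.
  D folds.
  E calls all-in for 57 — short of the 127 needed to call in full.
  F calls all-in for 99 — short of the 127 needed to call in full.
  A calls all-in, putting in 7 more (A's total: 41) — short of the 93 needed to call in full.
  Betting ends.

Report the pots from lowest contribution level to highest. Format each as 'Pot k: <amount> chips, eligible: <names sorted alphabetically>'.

Pot 1: 205 chips, eligible: A, B, C, E, F
Pot 2: 64 chips, eligible: B, C, E, F
Pot 3: 126 chips, eligible: B, C, F
Pot 4: 56 chips, eligible: B, C

Derivation:
Contributions: A=41, B=127, C=127, E=57, F=99
Folded: D
Pot levels (distinct totals of non-folded players): 41, 57, 99, 127
Layer 1-41: 41 each from A, B, C, E, F = 41*5 = 205 chips; eligible A, B, C, E, F
Layer 42-57: 16 each from B, C, E, F = 16*4 = 64 chips; eligible B, C, E, F
Layer 58-99: 42 each from B, C, F = 42*3 = 126 chips; eligible B, C, F
Layer 100-127: 28 each from B, C = 28*2 = 56 chips; eligible B, C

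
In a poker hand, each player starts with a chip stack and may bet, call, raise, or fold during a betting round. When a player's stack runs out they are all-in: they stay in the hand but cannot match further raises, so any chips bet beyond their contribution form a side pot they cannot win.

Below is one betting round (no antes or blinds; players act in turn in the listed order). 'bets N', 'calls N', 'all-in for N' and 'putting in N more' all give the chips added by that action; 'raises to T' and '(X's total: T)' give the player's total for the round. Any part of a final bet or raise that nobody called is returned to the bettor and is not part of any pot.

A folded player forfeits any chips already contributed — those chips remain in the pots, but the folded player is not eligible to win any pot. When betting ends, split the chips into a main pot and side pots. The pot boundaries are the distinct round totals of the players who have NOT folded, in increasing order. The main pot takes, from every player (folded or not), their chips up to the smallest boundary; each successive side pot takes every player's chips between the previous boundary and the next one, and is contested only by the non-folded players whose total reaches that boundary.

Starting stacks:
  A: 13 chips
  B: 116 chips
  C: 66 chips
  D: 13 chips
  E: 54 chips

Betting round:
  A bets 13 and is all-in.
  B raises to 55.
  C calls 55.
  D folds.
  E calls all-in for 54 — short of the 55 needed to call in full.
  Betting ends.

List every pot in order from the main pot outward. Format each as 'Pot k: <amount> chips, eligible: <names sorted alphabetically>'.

Pot 1: 52 chips, eligible: A, B, C, E
Pot 2: 123 chips, eligible: B, C, E
Pot 3: 2 chips, eligible: B, C

Derivation:
Contributions: A=13, B=55, C=55, E=54
Folded: D
Pot levels (distinct totals of non-folded players): 13, 54, 55
Layer 1-13: 13 each from A, B, C, E = 13*4 = 52 chips; eligible A, B, C, E
Layer 14-54: 41 each from B, C, E = 41*3 = 123 chips; eligible B, C, E
Layer 55-55: 1 each from B, C = 1*2 = 2 chips; eligible B, C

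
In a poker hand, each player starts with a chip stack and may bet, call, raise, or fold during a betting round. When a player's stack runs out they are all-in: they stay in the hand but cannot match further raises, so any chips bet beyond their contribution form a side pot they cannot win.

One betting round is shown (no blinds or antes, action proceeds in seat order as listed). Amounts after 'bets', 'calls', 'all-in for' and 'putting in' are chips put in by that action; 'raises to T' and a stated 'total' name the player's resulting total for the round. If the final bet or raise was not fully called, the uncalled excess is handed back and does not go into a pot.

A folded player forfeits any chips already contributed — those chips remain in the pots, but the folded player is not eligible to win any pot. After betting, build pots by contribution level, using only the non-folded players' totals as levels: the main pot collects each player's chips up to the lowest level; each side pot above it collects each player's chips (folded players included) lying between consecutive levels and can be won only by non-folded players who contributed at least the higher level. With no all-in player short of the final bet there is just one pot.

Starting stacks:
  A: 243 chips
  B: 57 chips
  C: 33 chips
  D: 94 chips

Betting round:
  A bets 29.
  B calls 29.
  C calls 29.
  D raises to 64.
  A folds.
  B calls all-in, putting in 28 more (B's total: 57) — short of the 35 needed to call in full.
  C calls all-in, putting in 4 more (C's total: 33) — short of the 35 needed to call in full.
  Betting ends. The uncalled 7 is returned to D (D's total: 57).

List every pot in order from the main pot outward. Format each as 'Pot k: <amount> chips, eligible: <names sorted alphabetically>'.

Pot 1: 128 chips, eligible: B, C, D
Pot 2: 48 chips, eligible: B, D

Derivation:
Contributions (after 7 returned to D): A=29, B=57, C=33, D=57
Folded: A
Pot levels (distinct totals of non-folded players): 33, 57
Layer 1-33: A 29 + B 33 + C 33 + D 33 = 128 chips; eligible B, C, D
Layer 34-57: 24 each from B, D = 24*2 = 48 chips; eligible B, D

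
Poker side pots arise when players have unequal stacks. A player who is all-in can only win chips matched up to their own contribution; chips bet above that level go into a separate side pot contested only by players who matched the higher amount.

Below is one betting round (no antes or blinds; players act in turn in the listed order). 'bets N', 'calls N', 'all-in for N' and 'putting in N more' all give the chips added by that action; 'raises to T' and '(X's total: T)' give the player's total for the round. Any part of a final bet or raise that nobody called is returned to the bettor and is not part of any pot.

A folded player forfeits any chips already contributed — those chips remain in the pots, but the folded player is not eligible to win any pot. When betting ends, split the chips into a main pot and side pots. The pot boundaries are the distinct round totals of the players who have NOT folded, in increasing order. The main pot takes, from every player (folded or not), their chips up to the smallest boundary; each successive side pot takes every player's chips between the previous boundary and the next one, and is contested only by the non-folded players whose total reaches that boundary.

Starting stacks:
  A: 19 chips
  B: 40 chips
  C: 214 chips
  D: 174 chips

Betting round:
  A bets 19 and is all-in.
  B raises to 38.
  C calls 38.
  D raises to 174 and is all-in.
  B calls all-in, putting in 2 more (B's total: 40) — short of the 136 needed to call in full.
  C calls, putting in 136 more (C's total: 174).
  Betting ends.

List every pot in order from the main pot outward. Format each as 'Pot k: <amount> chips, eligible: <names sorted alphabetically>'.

Contributions: A=19, B=40, C=174, D=174
Pot levels (distinct totals of non-folded players): 19, 40, 174
Layer 1-19: 19 each from A, B, C, D = 19*4 = 76 chips; eligible A, B, C, D
Layer 20-40: 21 each from B, C, D = 21*3 = 63 chips; eligible B, C, D
Layer 41-174: 134 each from C, D = 134*2 = 268 chips; eligible C, D

Pot 1: 76 chips, eligible: A, B, C, D
Pot 2: 63 chips, eligible: B, C, D
Pot 3: 268 chips, eligible: C, D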